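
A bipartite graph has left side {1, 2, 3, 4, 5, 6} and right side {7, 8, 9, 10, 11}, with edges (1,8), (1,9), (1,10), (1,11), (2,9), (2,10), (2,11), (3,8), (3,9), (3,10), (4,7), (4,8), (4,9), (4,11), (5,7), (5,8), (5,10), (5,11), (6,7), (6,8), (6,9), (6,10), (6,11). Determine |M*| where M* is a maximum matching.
5 (matching: (1,11), (2,10), (3,9), (4,8), (5,7); upper bound min(|L|,|R|) = min(6,5) = 5)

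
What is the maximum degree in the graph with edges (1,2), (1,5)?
2 (attained at vertex 1)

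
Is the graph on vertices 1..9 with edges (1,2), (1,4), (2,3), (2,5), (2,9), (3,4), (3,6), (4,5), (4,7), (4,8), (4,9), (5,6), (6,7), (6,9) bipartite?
Yes. Partition: {1, 3, 5, 7, 8, 9}, {2, 4, 6}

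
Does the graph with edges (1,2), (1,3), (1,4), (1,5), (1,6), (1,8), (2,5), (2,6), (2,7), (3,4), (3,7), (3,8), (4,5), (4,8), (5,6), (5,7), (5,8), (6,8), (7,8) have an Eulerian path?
Yes — and in fact it has an Eulerian circuit (the graph is connected and all 8 vertices have even degree)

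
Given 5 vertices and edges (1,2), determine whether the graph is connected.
No, it has 4 components: {1, 2}, {3}, {4}, {5}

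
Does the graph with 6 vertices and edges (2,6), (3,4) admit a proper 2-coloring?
Yes. Partition: {1, 2, 3, 5}, {4, 6}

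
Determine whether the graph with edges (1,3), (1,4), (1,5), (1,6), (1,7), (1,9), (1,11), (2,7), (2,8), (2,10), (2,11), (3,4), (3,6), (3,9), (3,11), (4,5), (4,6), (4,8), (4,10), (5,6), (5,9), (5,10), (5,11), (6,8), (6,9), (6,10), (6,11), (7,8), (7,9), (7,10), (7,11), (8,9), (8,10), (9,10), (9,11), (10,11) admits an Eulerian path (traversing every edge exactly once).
Yes (the graph is connected and exactly 2 vertices have odd degree: {1, 3}; any Eulerian path must start and end at those)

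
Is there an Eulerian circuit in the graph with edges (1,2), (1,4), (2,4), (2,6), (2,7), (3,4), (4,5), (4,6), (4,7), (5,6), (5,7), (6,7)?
No (2 vertices have odd degree: {3, 5}; Eulerian circuit requires 0)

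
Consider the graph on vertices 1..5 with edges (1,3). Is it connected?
No, it has 4 components: {1, 3}, {2}, {4}, {5}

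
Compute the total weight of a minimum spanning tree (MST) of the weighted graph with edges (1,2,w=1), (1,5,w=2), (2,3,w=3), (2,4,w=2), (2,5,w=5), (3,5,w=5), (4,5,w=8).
8 (MST edges: (1,2,w=1), (1,5,w=2), (2,3,w=3), (2,4,w=2); sum of weights 1 + 2 + 3 + 2 = 8)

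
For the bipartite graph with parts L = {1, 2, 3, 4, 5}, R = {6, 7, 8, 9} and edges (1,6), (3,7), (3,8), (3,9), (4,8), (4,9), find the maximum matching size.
3 (matching: (1,6), (3,9), (4,8); upper bound min(|L|,|R|) = min(5,4) = 4)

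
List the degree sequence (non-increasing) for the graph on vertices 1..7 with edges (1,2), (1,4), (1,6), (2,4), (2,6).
[3, 3, 2, 2, 0, 0, 0] (degrees: deg(1)=3, deg(2)=3, deg(3)=0, deg(4)=2, deg(5)=0, deg(6)=2, deg(7)=0)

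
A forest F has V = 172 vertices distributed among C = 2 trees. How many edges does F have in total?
170 (Each of the 2 component trees on V_i vertices has V_i - 1 edges; summing gives V - C = 172 - 2 = 170)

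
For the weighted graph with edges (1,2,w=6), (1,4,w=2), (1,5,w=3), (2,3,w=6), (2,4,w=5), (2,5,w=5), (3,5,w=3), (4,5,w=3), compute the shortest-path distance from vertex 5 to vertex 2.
5 (path: 5 -> 2; weights 5 = 5)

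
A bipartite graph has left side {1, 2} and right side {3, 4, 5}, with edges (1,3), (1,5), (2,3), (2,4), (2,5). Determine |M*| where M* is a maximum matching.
2 (matching: (1,5), (2,4); upper bound min(|L|,|R|) = min(2,3) = 2)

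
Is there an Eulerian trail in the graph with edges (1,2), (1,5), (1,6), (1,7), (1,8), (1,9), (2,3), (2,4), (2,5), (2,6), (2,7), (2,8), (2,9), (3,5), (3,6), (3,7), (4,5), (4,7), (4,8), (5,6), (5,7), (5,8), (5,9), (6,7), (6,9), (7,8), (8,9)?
Yes (the graph is connected and exactly 2 vertices have odd degree: {7, 9}; any Eulerian path must start and end at those)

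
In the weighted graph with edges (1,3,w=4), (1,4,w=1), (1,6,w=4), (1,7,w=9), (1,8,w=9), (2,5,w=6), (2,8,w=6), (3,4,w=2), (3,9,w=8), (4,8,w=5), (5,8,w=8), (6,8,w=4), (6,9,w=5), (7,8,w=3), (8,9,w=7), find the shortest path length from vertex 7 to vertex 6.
7 (path: 7 -> 8 -> 6; weights 3 + 4 = 7)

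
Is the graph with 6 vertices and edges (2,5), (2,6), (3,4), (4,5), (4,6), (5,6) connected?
No, it has 2 components: {1}, {2, 3, 4, 5, 6}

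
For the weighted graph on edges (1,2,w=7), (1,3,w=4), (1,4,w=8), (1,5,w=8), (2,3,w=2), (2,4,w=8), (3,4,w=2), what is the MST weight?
16 (MST edges: (1,3,w=4), (1,5,w=8), (2,3,w=2), (3,4,w=2); sum of weights 4 + 8 + 2 + 2 = 16)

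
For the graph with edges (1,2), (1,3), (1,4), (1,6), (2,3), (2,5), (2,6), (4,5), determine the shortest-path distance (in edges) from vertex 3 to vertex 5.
2 (path: 3 -> 2 -> 5, 2 edges)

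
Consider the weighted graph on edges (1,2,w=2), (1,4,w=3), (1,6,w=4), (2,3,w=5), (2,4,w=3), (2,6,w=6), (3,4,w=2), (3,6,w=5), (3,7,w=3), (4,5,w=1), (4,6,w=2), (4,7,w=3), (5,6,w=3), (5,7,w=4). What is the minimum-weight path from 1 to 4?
3 (path: 1 -> 4; weights 3 = 3)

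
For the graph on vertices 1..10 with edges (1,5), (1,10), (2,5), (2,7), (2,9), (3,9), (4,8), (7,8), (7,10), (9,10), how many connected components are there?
2 (components: {1, 2, 3, 4, 5, 7, 8, 9, 10}, {6})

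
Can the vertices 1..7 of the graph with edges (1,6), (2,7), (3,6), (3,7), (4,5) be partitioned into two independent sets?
Yes. Partition: {1, 2, 3, 4}, {5, 6, 7}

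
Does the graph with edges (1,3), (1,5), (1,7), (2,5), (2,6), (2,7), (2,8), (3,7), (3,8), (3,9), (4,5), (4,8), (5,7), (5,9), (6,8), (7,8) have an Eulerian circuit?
No (4 vertices have odd degree: {1, 5, 7, 8}; Eulerian circuit requires 0)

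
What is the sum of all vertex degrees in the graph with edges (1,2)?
2 (handshake: sum of degrees = 2|E| = 2 x 1 = 2)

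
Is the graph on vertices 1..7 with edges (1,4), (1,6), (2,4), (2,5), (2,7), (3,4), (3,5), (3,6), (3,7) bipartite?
Yes. Partition: {1, 2, 3}, {4, 5, 6, 7}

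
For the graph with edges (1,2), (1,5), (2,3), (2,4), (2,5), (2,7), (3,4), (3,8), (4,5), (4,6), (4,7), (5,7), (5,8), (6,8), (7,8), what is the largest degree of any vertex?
5 (attained at vertices 2, 4, 5)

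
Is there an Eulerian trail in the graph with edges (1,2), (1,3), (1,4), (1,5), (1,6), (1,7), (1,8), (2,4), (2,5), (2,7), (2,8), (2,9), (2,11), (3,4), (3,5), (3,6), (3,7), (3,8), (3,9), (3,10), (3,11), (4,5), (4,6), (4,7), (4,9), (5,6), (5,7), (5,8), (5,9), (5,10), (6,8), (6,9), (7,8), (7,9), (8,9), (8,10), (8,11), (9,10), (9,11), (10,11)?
No (10 vertices have odd degree: {1, 2, 3, 4, 5, 7, 8, 9, 10, 11}; Eulerian path requires 0 or 2)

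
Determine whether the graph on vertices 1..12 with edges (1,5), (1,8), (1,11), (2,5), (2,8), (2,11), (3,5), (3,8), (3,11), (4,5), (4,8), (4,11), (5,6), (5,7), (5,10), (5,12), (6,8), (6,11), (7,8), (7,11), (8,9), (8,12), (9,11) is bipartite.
Yes. Partition: {1, 2, 3, 4, 6, 7, 9, 10, 12}, {5, 8, 11}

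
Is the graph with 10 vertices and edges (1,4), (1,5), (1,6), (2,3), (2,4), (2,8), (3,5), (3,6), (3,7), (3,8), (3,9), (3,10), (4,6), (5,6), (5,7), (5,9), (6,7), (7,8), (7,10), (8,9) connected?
Yes (BFS from 1 visits [1, 4, 5, 6, 2, 3, 7, 9, 8, 10] — all 10 vertices reached)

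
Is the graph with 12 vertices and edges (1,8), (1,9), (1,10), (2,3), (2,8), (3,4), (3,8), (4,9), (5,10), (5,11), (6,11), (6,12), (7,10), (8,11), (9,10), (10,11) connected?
Yes (BFS from 1 visits [1, 8, 9, 10, 2, 3, 11, 4, 5, 7, 6, 12] — all 12 vertices reached)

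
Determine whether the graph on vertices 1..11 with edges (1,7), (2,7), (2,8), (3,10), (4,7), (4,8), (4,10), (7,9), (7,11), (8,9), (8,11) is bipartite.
Yes. Partition: {1, 2, 3, 4, 5, 6, 9, 11}, {7, 8, 10}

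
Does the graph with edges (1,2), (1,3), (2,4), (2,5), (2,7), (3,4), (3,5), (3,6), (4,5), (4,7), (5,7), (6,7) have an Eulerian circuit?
Yes (the graph is connected and all 7 vertices have even degree)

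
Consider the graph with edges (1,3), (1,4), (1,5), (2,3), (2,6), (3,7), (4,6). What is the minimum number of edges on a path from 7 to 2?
2 (path: 7 -> 3 -> 2, 2 edges)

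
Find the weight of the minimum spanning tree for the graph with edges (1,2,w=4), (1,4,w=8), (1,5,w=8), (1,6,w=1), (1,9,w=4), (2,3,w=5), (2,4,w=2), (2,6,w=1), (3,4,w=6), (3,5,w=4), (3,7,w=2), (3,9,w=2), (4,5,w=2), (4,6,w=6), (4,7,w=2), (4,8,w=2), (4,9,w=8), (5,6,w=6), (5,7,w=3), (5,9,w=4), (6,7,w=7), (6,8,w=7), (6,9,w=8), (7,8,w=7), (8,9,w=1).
13 (MST edges: (1,6,w=1), (2,4,w=2), (2,6,w=1), (3,7,w=2), (3,9,w=2), (4,5,w=2), (4,7,w=2), (8,9,w=1); sum of weights 1 + 2 + 1 + 2 + 2 + 2 + 2 + 1 = 13)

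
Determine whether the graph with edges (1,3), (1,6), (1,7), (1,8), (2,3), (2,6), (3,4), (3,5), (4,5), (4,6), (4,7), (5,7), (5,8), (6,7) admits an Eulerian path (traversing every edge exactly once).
Yes — and in fact it has an Eulerian circuit (the graph is connected and all 8 vertices have even degree)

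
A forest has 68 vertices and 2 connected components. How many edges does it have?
66 (Each of the 2 component trees on V_i vertices has V_i - 1 edges; summing gives V - C = 68 - 2 = 66)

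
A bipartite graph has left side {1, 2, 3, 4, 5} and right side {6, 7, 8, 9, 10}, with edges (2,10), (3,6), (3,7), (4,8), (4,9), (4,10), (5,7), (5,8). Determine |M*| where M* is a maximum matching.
4 (matching: (2,10), (3,7), (4,9), (5,8); upper bound min(|L|,|R|) = min(5,5) = 5)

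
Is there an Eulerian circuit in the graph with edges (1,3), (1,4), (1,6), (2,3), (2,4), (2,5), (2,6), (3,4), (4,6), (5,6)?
No (2 vertices have odd degree: {1, 3}; Eulerian circuit requires 0)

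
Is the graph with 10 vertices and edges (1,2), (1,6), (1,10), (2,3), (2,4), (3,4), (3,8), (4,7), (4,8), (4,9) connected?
No, it has 2 components: {1, 2, 3, 4, 6, 7, 8, 9, 10}, {5}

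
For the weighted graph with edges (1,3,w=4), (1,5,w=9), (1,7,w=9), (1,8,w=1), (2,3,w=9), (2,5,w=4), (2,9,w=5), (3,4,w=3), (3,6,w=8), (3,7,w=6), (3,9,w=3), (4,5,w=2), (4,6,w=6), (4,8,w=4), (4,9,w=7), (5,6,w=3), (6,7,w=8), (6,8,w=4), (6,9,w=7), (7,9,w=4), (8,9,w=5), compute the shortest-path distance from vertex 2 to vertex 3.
8 (path: 2 -> 9 -> 3; weights 5 + 3 = 8)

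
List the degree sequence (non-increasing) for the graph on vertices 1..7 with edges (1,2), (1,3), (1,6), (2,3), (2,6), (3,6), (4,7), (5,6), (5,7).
[4, 3, 3, 3, 2, 2, 1] (degrees: deg(1)=3, deg(2)=3, deg(3)=3, deg(4)=1, deg(5)=2, deg(6)=4, deg(7)=2)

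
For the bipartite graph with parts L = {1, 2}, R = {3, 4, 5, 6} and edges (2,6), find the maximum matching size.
1 (matching: (2,6); upper bound min(|L|,|R|) = min(2,4) = 2)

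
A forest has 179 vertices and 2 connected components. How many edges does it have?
177 (Each of the 2 component trees on V_i vertices has V_i - 1 edges; summing gives V - C = 179 - 2 = 177)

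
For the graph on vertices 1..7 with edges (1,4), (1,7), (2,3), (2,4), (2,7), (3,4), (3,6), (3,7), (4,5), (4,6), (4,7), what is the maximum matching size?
3 (matching: (2,7), (3,6), (4,5); upper bound floor(n/2) = floor(7/2) = 3)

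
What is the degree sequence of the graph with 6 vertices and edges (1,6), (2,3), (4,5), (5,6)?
[2, 2, 1, 1, 1, 1] (degrees: deg(1)=1, deg(2)=1, deg(3)=1, deg(4)=1, deg(5)=2, deg(6)=2)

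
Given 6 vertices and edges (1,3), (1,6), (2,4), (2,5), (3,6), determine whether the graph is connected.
No, it has 2 components: {1, 3, 6}, {2, 4, 5}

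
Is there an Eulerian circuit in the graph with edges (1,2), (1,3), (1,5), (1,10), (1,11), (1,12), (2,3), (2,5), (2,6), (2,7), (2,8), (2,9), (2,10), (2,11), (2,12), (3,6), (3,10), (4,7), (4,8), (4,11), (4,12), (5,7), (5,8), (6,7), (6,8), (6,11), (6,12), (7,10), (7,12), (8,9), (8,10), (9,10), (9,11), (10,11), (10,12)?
Yes (the graph is connected and all 12 vertices have even degree)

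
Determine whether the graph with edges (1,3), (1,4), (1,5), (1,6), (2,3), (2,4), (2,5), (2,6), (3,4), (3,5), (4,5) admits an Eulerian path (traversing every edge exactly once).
Yes — and in fact it has an Eulerian circuit (the graph is connected and all 6 vertices have even degree)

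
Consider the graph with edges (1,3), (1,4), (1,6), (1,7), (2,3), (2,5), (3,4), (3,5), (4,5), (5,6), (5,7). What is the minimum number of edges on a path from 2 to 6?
2 (path: 2 -> 5 -> 6, 2 edges)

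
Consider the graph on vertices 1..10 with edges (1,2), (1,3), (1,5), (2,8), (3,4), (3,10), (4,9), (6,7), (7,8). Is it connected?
Yes (BFS from 1 visits [1, 2, 3, 5, 8, 4, 10, 7, 9, 6] — all 10 vertices reached)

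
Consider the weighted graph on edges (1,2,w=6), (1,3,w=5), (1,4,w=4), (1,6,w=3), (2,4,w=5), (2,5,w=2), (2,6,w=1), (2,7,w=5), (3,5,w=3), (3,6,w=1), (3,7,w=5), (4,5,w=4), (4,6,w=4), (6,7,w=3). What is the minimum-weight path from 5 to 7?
6 (path: 5 -> 2 -> 6 -> 7; weights 2 + 1 + 3 = 6)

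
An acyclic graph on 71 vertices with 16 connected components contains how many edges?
55 (Each of the 16 component trees on V_i vertices has V_i - 1 edges; summing gives V - C = 71 - 16 = 55)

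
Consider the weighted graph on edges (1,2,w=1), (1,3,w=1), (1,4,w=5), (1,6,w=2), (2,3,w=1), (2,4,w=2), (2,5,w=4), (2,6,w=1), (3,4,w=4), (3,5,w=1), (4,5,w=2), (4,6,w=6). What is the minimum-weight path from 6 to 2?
1 (path: 6 -> 2; weights 1 = 1)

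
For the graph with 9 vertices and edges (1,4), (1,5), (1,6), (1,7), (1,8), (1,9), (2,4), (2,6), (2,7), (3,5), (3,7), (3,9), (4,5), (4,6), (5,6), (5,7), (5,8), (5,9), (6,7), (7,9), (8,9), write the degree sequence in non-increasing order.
[7, 6, 6, 5, 5, 4, 3, 3, 3] (degrees: deg(1)=6, deg(2)=3, deg(3)=3, deg(4)=4, deg(5)=7, deg(6)=5, deg(7)=6, deg(8)=3, deg(9)=5)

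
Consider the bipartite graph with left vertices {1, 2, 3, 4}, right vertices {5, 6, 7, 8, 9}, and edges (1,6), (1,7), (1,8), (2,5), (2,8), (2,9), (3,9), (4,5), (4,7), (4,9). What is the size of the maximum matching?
4 (matching: (1,6), (2,8), (3,9), (4,7); upper bound min(|L|,|R|) = min(4,5) = 4)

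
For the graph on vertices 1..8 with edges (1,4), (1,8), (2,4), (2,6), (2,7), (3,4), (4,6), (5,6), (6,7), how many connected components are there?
1 (components: {1, 2, 3, 4, 5, 6, 7, 8})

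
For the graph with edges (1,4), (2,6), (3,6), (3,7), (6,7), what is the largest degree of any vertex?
3 (attained at vertex 6)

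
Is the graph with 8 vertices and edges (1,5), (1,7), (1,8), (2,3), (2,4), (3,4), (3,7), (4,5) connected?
No, it has 2 components: {1, 2, 3, 4, 5, 7, 8}, {6}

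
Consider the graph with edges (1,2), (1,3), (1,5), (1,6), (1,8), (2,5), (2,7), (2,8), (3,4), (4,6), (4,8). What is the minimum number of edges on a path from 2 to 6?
2 (path: 2 -> 1 -> 6, 2 edges)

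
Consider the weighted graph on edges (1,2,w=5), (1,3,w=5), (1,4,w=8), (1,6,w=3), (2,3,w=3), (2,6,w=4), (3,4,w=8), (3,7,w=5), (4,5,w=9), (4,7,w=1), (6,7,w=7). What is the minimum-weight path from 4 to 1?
8 (path: 4 -> 1; weights 8 = 8)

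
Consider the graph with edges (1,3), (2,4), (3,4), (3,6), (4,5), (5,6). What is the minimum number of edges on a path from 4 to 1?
2 (path: 4 -> 3 -> 1, 2 edges)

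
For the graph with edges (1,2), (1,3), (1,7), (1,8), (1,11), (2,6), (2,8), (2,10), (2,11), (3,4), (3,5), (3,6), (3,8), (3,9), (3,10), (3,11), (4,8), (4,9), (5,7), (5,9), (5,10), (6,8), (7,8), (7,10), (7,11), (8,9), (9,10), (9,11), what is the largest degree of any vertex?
8 (attained at vertex 3)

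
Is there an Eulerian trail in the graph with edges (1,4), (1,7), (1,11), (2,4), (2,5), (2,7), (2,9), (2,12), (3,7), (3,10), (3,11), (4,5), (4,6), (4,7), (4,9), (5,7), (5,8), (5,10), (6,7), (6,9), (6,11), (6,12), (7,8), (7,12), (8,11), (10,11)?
No (10 vertices have odd degree: {1, 2, 3, 5, 6, 8, 9, 10, 11, 12}; Eulerian path requires 0 or 2)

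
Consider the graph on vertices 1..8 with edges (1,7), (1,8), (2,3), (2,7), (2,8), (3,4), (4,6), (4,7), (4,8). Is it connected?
No, it has 2 components: {1, 2, 3, 4, 6, 7, 8}, {5}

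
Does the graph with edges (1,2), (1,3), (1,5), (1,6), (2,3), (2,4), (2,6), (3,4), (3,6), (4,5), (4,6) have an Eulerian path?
Yes — and in fact it has an Eulerian circuit (the graph is connected and all 6 vertices have even degree)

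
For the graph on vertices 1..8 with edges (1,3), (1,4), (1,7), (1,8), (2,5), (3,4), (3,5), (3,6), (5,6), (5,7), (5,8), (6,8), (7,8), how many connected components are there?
1 (components: {1, 2, 3, 4, 5, 6, 7, 8})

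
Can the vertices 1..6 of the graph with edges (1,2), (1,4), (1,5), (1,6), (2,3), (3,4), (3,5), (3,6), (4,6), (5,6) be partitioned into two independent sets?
No (odd cycle of length 3: 5 -> 1 -> 6 -> 5)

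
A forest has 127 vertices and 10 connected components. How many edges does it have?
117 (Each of the 10 component trees on V_i vertices has V_i - 1 edges; summing gives V - C = 127 - 10 = 117)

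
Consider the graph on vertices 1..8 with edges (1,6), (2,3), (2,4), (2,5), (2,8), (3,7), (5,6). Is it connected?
Yes (BFS from 1 visits [1, 6, 5, 2, 3, 4, 8, 7] — all 8 vertices reached)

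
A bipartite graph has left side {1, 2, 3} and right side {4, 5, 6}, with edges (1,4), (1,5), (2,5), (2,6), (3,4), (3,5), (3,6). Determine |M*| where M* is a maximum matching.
3 (matching: (1,5), (2,6), (3,4); upper bound min(|L|,|R|) = min(3,3) = 3)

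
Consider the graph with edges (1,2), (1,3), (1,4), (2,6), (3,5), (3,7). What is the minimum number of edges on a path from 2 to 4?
2 (path: 2 -> 1 -> 4, 2 edges)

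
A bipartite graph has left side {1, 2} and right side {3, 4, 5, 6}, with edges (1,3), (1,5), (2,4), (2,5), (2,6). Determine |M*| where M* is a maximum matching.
2 (matching: (1,5), (2,6); upper bound min(|L|,|R|) = min(2,4) = 2)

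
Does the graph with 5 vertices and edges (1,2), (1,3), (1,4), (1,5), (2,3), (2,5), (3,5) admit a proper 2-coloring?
No (odd cycle of length 3: 3 -> 1 -> 5 -> 3)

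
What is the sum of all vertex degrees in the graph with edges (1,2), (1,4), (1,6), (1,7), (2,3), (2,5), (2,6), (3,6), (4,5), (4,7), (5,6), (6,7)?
24 (handshake: sum of degrees = 2|E| = 2 x 12 = 24)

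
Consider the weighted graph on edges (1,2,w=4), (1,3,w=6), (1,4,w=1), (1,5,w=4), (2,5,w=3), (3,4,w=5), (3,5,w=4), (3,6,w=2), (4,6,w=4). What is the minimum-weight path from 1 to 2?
4 (path: 1 -> 2; weights 4 = 4)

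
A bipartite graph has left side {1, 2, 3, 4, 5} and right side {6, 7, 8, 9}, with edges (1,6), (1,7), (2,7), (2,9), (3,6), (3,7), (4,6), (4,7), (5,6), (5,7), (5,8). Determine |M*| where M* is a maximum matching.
4 (matching: (1,7), (2,9), (3,6), (5,8); upper bound min(|L|,|R|) = min(5,4) = 4)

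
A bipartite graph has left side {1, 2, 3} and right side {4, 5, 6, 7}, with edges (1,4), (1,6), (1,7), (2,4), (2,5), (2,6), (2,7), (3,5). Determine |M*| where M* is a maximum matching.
3 (matching: (1,7), (2,6), (3,5); upper bound min(|L|,|R|) = min(3,4) = 3)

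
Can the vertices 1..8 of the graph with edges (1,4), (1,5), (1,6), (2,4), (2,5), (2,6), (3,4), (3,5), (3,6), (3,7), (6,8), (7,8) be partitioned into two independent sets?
Yes. Partition: {1, 2, 3, 8}, {4, 5, 6, 7}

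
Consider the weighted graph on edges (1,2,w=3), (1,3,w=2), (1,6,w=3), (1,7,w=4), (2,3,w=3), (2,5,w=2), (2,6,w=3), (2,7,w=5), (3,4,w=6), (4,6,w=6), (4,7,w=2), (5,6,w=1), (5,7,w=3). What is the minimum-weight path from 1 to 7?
4 (path: 1 -> 7; weights 4 = 4)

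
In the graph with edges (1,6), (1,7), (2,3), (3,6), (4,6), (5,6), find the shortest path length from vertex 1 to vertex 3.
2 (path: 1 -> 6 -> 3, 2 edges)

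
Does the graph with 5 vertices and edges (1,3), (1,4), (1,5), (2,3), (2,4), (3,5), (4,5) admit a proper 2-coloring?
No (odd cycle of length 3: 5 -> 1 -> 3 -> 5)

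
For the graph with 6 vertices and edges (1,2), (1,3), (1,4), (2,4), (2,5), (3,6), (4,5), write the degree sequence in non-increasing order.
[3, 3, 3, 2, 2, 1] (degrees: deg(1)=3, deg(2)=3, deg(3)=2, deg(4)=3, deg(5)=2, deg(6)=1)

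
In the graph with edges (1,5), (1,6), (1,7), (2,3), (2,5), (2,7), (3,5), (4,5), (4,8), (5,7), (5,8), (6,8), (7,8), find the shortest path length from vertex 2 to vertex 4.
2 (path: 2 -> 5 -> 4, 2 edges)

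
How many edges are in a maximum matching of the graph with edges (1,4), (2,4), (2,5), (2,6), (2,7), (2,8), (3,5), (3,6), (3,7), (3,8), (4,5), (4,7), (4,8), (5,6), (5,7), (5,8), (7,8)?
4 (matching: (1,4), (2,8), (3,6), (5,7); upper bound floor(n/2) = floor(8/2) = 4)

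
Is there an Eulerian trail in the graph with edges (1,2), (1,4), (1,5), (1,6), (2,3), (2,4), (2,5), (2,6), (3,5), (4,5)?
Yes (the graph is connected and exactly 2 vertices have odd degree: {2, 4}; any Eulerian path must start and end at those)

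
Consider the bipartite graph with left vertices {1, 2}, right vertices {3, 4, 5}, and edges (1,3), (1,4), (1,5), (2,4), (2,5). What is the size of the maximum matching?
2 (matching: (1,5), (2,4); upper bound min(|L|,|R|) = min(2,3) = 2)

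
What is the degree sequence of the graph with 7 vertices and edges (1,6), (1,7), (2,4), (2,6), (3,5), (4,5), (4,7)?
[3, 2, 2, 2, 2, 2, 1] (degrees: deg(1)=2, deg(2)=2, deg(3)=1, deg(4)=3, deg(5)=2, deg(6)=2, deg(7)=2)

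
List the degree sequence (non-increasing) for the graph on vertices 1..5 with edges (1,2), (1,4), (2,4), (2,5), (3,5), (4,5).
[3, 3, 3, 2, 1] (degrees: deg(1)=2, deg(2)=3, deg(3)=1, deg(4)=3, deg(5)=3)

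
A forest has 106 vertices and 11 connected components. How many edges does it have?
95 (Each of the 11 component trees on V_i vertices has V_i - 1 edges; summing gives V - C = 106 - 11 = 95)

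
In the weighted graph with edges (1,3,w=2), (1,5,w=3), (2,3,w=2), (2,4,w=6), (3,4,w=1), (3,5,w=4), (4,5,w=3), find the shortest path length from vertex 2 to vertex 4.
3 (path: 2 -> 3 -> 4; weights 2 + 1 = 3)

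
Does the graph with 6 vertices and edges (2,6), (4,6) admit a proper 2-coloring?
Yes. Partition: {1, 2, 3, 4, 5}, {6}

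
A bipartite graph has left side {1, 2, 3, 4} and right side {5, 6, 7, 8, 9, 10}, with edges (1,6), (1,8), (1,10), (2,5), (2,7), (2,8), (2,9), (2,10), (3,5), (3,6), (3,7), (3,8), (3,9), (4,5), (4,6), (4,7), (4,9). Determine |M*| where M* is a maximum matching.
4 (matching: (1,10), (2,9), (3,8), (4,7); upper bound min(|L|,|R|) = min(4,6) = 4)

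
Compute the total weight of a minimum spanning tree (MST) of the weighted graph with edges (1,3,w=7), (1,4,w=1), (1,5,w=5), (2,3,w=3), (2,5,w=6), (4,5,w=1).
11 (MST edges: (1,4,w=1), (2,3,w=3), (2,5,w=6), (4,5,w=1); sum of weights 1 + 3 + 6 + 1 = 11)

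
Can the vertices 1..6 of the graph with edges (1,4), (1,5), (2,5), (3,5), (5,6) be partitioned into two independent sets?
Yes. Partition: {1, 2, 3, 6}, {4, 5}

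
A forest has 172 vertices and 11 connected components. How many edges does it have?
161 (Each of the 11 component trees on V_i vertices has V_i - 1 edges; summing gives V - C = 172 - 11 = 161)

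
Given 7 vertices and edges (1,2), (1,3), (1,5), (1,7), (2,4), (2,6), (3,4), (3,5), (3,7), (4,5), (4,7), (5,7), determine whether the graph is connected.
Yes (BFS from 1 visits [1, 2, 3, 5, 7, 4, 6] — all 7 vertices reached)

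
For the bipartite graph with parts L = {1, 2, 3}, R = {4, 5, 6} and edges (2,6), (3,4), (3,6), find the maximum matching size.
2 (matching: (2,6), (3,4); upper bound min(|L|,|R|) = min(3,3) = 3)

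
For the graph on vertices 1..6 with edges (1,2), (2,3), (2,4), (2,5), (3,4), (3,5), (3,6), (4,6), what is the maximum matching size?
3 (matching: (1,2), (3,5), (4,6); upper bound floor(n/2) = floor(6/2) = 3)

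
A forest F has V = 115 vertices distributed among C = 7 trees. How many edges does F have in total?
108 (Each of the 7 component trees on V_i vertices has V_i - 1 edges; summing gives V - C = 115 - 7 = 108)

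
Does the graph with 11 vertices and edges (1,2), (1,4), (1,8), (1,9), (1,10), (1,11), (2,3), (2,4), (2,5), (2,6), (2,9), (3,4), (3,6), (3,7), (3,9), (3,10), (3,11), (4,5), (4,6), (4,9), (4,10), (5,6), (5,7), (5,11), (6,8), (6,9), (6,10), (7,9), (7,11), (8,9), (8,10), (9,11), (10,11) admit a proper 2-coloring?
No (odd cycle of length 3: 8 -> 1 -> 9 -> 8)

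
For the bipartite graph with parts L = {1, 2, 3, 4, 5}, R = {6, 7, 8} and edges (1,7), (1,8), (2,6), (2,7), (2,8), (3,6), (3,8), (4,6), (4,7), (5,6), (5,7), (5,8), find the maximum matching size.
3 (matching: (1,8), (2,7), (3,6); upper bound min(|L|,|R|) = min(5,3) = 3)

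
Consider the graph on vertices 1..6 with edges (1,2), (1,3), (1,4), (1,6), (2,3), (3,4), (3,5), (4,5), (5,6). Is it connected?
Yes (BFS from 1 visits [1, 2, 3, 4, 6, 5] — all 6 vertices reached)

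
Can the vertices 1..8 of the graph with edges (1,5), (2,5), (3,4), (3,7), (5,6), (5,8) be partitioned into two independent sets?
Yes. Partition: {1, 2, 3, 6, 8}, {4, 5, 7}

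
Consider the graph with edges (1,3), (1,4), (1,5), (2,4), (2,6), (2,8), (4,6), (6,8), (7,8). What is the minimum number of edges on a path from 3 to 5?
2 (path: 3 -> 1 -> 5, 2 edges)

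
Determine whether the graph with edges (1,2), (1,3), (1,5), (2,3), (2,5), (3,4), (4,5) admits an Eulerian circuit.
No (4 vertices have odd degree: {1, 2, 3, 5}; Eulerian circuit requires 0)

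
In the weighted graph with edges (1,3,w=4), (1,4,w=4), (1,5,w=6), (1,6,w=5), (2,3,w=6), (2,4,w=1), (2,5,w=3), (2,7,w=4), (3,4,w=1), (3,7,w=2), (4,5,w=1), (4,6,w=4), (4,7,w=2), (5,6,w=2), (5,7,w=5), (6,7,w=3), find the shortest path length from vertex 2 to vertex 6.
4 (path: 2 -> 4 -> 5 -> 6; weights 1 + 1 + 2 = 4)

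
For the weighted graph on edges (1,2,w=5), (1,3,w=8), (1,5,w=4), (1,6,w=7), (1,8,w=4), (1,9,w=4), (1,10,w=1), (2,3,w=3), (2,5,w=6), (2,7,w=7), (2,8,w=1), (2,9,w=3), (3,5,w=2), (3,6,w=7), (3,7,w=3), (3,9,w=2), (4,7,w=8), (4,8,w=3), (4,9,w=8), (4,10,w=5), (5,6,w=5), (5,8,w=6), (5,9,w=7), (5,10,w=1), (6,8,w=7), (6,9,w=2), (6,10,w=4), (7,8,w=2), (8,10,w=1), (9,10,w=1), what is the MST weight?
14 (MST edges: (1,10,w=1), (2,8,w=1), (3,5,w=2), (4,8,w=3), (5,10,w=1), (6,9,w=2), (7,8,w=2), (8,10,w=1), (9,10,w=1); sum of weights 1 + 1 + 2 + 3 + 1 + 2 + 2 + 1 + 1 = 14)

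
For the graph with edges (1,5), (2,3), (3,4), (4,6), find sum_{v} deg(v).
8 (handshake: sum of degrees = 2|E| = 2 x 4 = 8)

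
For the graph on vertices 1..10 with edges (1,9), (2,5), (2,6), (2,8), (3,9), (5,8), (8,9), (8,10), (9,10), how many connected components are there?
3 (components: {1, 2, 3, 5, 6, 8, 9, 10}, {4}, {7})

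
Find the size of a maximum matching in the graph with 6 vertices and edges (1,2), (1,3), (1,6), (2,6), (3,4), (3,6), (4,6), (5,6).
3 (matching: (1,2), (3,4), (5,6); upper bound floor(n/2) = floor(6/2) = 3)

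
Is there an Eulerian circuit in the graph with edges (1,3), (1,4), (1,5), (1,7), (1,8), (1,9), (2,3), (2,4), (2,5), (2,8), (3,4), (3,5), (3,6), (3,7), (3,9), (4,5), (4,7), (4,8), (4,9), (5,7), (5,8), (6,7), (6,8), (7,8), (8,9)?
No (4 vertices have odd degree: {3, 4, 6, 8}; Eulerian circuit requires 0)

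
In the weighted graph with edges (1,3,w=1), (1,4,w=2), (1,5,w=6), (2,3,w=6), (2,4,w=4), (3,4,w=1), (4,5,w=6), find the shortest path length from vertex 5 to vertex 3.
7 (path: 5 -> 4 -> 3; weights 6 + 1 = 7)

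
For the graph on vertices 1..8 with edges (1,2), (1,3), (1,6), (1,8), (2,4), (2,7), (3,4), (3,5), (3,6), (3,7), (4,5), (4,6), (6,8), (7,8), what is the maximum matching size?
4 (matching: (1,2), (3,5), (4,6), (7,8); upper bound floor(n/2) = floor(8/2) = 4)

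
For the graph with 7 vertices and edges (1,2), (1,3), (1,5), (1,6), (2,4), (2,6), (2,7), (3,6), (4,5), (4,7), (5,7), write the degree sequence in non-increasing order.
[4, 4, 3, 3, 3, 3, 2] (degrees: deg(1)=4, deg(2)=4, deg(3)=2, deg(4)=3, deg(5)=3, deg(6)=3, deg(7)=3)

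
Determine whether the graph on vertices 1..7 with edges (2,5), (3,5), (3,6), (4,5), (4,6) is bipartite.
Yes. Partition: {1, 2, 3, 4, 7}, {5, 6}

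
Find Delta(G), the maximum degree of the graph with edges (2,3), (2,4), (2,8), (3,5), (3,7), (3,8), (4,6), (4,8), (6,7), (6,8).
4 (attained at vertices 3, 8)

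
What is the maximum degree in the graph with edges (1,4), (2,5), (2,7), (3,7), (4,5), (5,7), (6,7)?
4 (attained at vertex 7)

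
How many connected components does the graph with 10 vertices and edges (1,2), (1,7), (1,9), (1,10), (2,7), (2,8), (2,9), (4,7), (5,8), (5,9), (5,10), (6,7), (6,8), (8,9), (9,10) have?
2 (components: {1, 2, 4, 5, 6, 7, 8, 9, 10}, {3})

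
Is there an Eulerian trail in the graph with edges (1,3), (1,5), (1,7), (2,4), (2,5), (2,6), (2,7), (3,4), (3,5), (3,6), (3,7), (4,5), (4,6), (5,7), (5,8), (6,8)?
Yes (the graph is connected and exactly 2 vertices have odd degree: {1, 3}; any Eulerian path must start and end at those)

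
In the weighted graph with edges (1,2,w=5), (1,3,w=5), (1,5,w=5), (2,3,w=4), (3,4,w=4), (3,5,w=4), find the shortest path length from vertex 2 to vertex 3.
4 (path: 2 -> 3; weights 4 = 4)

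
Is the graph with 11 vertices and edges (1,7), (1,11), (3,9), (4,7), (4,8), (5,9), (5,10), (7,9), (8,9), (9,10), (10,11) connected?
No, it has 3 components: {1, 3, 4, 5, 7, 8, 9, 10, 11}, {2}, {6}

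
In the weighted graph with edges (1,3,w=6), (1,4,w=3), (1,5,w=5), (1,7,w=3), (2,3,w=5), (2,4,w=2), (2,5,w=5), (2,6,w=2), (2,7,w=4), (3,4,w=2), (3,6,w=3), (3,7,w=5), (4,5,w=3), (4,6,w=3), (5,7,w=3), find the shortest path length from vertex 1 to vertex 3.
5 (path: 1 -> 4 -> 3; weights 3 + 2 = 5)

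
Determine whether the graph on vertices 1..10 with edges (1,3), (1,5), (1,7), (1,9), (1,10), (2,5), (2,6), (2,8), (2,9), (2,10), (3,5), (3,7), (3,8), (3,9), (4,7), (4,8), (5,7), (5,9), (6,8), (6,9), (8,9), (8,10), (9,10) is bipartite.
No (odd cycle of length 3: 9 -> 1 -> 5 -> 9)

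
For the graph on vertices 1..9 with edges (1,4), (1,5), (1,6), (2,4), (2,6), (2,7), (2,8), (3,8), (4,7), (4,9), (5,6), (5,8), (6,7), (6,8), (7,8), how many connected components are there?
1 (components: {1, 2, 3, 4, 5, 6, 7, 8, 9})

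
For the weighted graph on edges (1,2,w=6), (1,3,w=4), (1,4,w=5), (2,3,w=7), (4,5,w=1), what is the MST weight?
16 (MST edges: (1,2,w=6), (1,3,w=4), (1,4,w=5), (4,5,w=1); sum of weights 6 + 4 + 5 + 1 = 16)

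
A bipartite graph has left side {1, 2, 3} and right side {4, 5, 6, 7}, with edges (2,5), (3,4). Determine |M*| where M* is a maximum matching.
2 (matching: (2,5), (3,4); upper bound min(|L|,|R|) = min(3,4) = 3)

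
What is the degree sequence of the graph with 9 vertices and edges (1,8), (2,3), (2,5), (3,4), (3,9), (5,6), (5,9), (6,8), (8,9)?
[3, 3, 3, 3, 2, 2, 1, 1, 0] (degrees: deg(1)=1, deg(2)=2, deg(3)=3, deg(4)=1, deg(5)=3, deg(6)=2, deg(7)=0, deg(8)=3, deg(9)=3)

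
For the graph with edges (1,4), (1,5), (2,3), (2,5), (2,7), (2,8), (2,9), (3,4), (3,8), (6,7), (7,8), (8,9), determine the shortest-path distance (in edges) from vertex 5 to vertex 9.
2 (path: 5 -> 2 -> 9, 2 edges)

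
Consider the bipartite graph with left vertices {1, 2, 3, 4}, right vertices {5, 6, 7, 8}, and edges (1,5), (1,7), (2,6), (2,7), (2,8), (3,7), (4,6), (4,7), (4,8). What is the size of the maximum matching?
4 (matching: (1,5), (2,8), (3,7), (4,6); upper bound min(|L|,|R|) = min(4,4) = 4)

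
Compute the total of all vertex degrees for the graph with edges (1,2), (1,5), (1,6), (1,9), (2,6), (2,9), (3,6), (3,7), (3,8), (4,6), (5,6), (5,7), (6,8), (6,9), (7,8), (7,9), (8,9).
34 (handshake: sum of degrees = 2|E| = 2 x 17 = 34)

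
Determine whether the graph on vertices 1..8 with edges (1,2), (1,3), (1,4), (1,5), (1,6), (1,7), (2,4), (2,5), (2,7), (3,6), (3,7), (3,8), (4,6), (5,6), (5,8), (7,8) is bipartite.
No (odd cycle of length 3: 6 -> 1 -> 5 -> 6)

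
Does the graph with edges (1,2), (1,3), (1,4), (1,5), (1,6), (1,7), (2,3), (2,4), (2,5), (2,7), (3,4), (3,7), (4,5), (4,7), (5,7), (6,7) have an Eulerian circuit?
No (2 vertices have odd degree: {2, 4}; Eulerian circuit requires 0)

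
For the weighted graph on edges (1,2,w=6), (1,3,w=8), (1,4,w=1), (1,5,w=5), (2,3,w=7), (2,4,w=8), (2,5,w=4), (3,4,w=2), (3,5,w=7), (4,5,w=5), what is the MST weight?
12 (MST edges: (1,4,w=1), (1,5,w=5), (2,5,w=4), (3,4,w=2); sum of weights 1 + 5 + 4 + 2 = 12)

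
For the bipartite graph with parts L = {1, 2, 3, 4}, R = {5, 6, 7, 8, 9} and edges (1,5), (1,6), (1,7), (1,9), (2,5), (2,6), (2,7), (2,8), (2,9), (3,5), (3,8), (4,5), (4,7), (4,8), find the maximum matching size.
4 (matching: (1,9), (2,6), (3,8), (4,7); upper bound min(|L|,|R|) = min(4,5) = 4)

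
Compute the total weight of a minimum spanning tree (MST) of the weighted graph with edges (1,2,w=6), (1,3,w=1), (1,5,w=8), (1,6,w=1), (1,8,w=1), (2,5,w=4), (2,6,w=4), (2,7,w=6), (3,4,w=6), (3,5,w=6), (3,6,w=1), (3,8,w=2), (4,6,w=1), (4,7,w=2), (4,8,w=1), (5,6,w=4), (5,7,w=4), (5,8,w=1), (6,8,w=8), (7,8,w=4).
11 (MST edges: (1,3,w=1), (1,6,w=1), (1,8,w=1), (2,6,w=4), (4,6,w=1), (4,7,w=2), (5,8,w=1); sum of weights 1 + 1 + 1 + 4 + 1 + 2 + 1 = 11)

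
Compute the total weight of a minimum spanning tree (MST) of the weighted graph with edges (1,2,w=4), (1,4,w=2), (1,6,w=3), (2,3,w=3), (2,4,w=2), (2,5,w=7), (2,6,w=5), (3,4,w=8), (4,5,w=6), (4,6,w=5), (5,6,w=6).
16 (MST edges: (1,4,w=2), (1,6,w=3), (2,3,w=3), (2,4,w=2), (4,5,w=6); sum of weights 2 + 3 + 3 + 2 + 6 = 16)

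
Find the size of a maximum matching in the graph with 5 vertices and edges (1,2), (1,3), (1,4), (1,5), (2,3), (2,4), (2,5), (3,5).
2 (matching: (2,4), (3,5); upper bound floor(n/2) = floor(5/2) = 2)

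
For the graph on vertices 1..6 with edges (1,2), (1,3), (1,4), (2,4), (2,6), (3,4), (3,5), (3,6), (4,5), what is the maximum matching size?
3 (matching: (1,2), (3,6), (4,5); upper bound floor(n/2) = floor(6/2) = 3)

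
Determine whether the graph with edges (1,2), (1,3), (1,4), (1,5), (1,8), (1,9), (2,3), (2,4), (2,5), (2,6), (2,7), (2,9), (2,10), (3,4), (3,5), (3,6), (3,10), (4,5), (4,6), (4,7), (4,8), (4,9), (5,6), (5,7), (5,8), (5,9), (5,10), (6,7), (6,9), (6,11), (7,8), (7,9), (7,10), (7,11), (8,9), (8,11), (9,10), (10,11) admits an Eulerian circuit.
No (2 vertices have odd degree: {5, 6}; Eulerian circuit requires 0)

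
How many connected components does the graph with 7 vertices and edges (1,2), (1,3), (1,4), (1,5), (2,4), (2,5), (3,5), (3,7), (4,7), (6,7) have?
1 (components: {1, 2, 3, 4, 5, 6, 7})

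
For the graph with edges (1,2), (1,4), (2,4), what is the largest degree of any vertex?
2 (attained at vertices 1, 2, 4)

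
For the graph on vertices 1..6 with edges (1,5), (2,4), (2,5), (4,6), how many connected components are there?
2 (components: {1, 2, 4, 5, 6}, {3})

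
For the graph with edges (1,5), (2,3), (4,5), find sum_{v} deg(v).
6 (handshake: sum of degrees = 2|E| = 2 x 3 = 6)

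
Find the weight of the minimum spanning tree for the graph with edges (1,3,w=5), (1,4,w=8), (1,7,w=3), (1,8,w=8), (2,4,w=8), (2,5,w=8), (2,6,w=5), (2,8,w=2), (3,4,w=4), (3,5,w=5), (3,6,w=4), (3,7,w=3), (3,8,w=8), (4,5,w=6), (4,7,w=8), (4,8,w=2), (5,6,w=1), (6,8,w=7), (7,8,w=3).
18 (MST edges: (1,7,w=3), (2,8,w=2), (3,6,w=4), (3,7,w=3), (4,8,w=2), (5,6,w=1), (7,8,w=3); sum of weights 3 + 2 + 4 + 3 + 2 + 1 + 3 = 18)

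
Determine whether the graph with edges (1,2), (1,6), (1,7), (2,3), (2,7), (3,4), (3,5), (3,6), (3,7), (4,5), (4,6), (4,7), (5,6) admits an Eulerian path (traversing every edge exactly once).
No (4 vertices have odd degree: {1, 2, 3, 5}; Eulerian path requires 0 or 2)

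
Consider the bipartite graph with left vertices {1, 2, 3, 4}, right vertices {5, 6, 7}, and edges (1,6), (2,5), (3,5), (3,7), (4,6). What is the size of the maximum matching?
3 (matching: (1,6), (2,5), (3,7); upper bound min(|L|,|R|) = min(4,3) = 3)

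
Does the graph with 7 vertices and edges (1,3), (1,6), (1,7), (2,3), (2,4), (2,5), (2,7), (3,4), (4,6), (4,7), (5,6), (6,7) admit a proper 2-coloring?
No (odd cycle of length 3: 7 -> 1 -> 6 -> 7)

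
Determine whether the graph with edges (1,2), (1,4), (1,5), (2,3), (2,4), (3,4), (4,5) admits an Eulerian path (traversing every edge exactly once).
Yes (the graph is connected and exactly 2 vertices have odd degree: {1, 2}; any Eulerian path must start and end at those)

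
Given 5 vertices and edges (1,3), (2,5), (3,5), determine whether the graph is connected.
No, it has 2 components: {1, 2, 3, 5}, {4}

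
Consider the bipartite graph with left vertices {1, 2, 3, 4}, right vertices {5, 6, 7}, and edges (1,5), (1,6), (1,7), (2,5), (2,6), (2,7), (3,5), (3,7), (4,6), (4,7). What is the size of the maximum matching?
3 (matching: (1,7), (2,6), (3,5); upper bound min(|L|,|R|) = min(4,3) = 3)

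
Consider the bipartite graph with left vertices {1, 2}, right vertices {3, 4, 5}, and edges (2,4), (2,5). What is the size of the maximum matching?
1 (matching: (2,5); upper bound min(|L|,|R|) = min(2,3) = 2)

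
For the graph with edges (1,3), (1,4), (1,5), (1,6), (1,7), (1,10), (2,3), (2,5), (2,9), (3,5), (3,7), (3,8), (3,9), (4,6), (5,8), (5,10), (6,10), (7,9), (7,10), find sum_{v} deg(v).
38 (handshake: sum of degrees = 2|E| = 2 x 19 = 38)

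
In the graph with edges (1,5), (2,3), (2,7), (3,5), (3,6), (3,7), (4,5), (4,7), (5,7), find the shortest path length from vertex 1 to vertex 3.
2 (path: 1 -> 5 -> 3, 2 edges)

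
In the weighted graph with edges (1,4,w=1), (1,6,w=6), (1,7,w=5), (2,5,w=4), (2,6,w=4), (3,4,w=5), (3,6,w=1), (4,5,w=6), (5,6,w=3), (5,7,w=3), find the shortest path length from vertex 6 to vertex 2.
4 (path: 6 -> 2; weights 4 = 4)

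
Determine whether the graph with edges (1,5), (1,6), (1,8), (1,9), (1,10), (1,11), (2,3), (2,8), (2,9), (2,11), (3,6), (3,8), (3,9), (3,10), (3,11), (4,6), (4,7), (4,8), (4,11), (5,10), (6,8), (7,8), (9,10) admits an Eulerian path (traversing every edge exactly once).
Yes — and in fact it has an Eulerian circuit (the graph is connected and all 11 vertices have even degree)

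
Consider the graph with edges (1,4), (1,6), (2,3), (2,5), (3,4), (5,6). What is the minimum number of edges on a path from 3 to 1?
2 (path: 3 -> 4 -> 1, 2 edges)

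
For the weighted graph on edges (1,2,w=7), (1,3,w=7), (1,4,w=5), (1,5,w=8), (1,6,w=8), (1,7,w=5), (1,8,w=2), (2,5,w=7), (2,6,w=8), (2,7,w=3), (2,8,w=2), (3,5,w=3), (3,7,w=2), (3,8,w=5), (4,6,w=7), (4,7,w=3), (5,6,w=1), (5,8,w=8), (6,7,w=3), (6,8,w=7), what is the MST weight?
16 (MST edges: (1,8,w=2), (2,7,w=3), (2,8,w=2), (3,5,w=3), (3,7,w=2), (4,7,w=3), (5,6,w=1); sum of weights 2 + 3 + 2 + 3 + 2 + 3 + 1 = 16)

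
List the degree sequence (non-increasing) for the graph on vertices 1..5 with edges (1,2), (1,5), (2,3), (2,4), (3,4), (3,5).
[3, 3, 2, 2, 2] (degrees: deg(1)=2, deg(2)=3, deg(3)=3, deg(4)=2, deg(5)=2)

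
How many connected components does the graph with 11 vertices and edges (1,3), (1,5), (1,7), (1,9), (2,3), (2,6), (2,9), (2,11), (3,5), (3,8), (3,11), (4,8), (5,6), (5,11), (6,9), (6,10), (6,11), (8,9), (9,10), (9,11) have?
1 (components: {1, 2, 3, 4, 5, 6, 7, 8, 9, 10, 11})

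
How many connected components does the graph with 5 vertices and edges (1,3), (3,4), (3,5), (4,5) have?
2 (components: {1, 3, 4, 5}, {2})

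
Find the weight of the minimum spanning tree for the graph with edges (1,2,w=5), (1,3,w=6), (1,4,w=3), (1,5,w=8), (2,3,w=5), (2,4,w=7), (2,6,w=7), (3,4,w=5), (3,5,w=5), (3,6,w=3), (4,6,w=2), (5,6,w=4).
17 (MST edges: (1,2,w=5), (1,4,w=3), (3,6,w=3), (4,6,w=2), (5,6,w=4); sum of weights 5 + 3 + 3 + 2 + 4 = 17)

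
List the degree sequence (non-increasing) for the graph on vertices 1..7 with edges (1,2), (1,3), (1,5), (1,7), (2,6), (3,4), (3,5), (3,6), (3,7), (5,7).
[5, 4, 3, 3, 2, 2, 1] (degrees: deg(1)=4, deg(2)=2, deg(3)=5, deg(4)=1, deg(5)=3, deg(6)=2, deg(7)=3)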